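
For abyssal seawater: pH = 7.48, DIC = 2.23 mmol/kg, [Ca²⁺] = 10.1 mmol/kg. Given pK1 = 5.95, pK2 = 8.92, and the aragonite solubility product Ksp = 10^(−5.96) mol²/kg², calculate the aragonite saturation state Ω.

Ω = 0.700

α₂ = 1 / (1 + [H⁺]/K2 + [H⁺]²/(K1K2)) = 1 / (1 + 10^+1.44 + 10^-0.09)
   = 1 / (1 + 27.542 + 0.81283) = 1/29.355 = 0.03407
[CO3²⁻] = α₂ × DIC = 0.03407 × 2.23 = 0.07597 mmol/kg
Ksp = 10^(−5.96) = 1.096×10^-6
Ω = [Ca²⁺][CO3²⁻]/Ksp = (10.1×10^-3)(7.597×10^-5) / 1.096×10^-6 = 0.700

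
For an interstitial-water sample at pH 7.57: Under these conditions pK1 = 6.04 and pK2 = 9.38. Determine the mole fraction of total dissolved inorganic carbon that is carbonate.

α₂ = 0.0148

α₂ = 1 / (1 + [H⁺]/K2 + [H⁺]²/(K1K2)) = 1 / (1 + 10^+1.81 + 10^+0.28)
   = 1 / (1 + 64.565 + 1.9055) = 1/67.471 = 0.01482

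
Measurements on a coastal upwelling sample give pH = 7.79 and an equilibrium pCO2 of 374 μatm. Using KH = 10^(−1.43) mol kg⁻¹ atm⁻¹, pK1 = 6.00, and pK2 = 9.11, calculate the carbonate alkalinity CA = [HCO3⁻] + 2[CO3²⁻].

[CO2*] = KH · pCO2 = 10^(−1.43) × 374×10^-6 = 1.390×10^-5 mol/kg
α₀ = 1/(1 + K1/[H⁺] + K1K2/[H⁺]²) = 1/(1 + 10^+1.79 + 10^+0.47) = 0.01524
DIC = [CO2*]/α₀ = 1.390×10^-5 / 0.01524 = 0.9117 mmol/kg
CA = (α₁ + 2α₂)·DIC = (0.9398 + 2×0.04498) × 0.9117 = 0.939 mmol/kg

CA = 0.939 mmol/kg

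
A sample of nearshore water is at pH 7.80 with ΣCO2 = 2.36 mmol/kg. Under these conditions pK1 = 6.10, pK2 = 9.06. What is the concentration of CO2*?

[CO2*] = 0.0438 mmol/kg

α₀ = 1 / (1 + K1/[H⁺] + K1K2/[H⁺]²) = 1 / (1 + 10^+1.70 + 10^+0.44)
   = 1 / (1 + 50.119 + 2.7542) = 1/53.873 = 0.01856
[CO2*] = α₀ × DIC = 0.01856 × 2.36 = 0.0438 mmol/kg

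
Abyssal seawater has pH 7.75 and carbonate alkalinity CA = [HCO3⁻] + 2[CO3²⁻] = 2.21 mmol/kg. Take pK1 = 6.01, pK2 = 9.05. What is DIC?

CA = [HCO3⁻] + 2[CO3²⁻] = (α₁ + 2α₂)·DIC
At pH 7.75: [H⁺]/K1 = 10^-1.74 = 0.018197, K2/[H⁺] = 10^-1.30 = 0.050119
α₁ = 1/(1 + 0.018197 + 0.050119) = 1/1.0683 = 0.9361; α₂ = α₁·K2/[H⁺] = 0.04691
α₁ + 2α₂ = 1.0299
DIC = CA / (α₁ + 2α₂) = 2.21 / 1.0299 = 2.15 mmol/kg

DIC = 2.15 mmol/kg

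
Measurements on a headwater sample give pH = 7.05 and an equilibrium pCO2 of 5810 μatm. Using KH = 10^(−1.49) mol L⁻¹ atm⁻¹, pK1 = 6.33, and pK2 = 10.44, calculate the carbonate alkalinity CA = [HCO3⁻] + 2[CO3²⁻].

[CO2*] = KH · pCO2 = 10^(−1.49) × 5810×10^-6 = 1.880×10^-4 mol/L
α₀ = 1/(1 + K1/[H⁺] + K1K2/[H⁺]²) = 1/(1 + 10^+0.72 + 10^-2.67) = 0.1600
DIC = [CO2*]/α₀ = 1.880×10^-4 / 0.1600 = 1.175 mmol/L
CA = (α₁ + 2α₂)·DIC = (0.8397 + 2×0.0003421) × 1.175 = 0.987 mmol/L

CA = 0.987 mmol/L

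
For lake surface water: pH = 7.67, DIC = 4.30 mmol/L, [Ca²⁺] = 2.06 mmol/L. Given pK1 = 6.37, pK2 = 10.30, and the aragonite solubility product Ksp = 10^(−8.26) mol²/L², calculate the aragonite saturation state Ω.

Ω = 3.59

α₂ = 1 / (1 + [H⁺]/K2 + [H⁺]²/(K1K2)) = 1 / (1 + 10^+2.63 + 10^+1.33)
   = 1 / (1 + 426.58 + 21.380) = 1/448.96 = 0.002227
[CO3²⁻] = α₂ × DIC = 0.002227 × 4.30 = 0.009578 mmol/L = 9.578 μmol/L
Ksp = 10^(−8.26) = 5.495×10^-9
Ω = [Ca²⁺][CO3²⁻]/Ksp = (2.06×10^-3)(9.578×10^-6) / 5.495×10^-9 = 3.59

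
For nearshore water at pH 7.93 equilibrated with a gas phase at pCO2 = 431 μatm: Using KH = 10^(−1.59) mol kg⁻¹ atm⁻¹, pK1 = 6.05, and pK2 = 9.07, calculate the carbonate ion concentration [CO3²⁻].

[CO3²⁻] = 0.0609 mmol/kg

[CO2*] = KH · pCO2 = 10^(−1.59) × 431×10^-6 = 1.108×10^-5 mol/kg
α₀ = 1/(1 + K1/[H⁺] + K1K2/[H⁺]²) = 1/(1 + 10^+1.88 + 10^+0.74) = 0.01214
DIC = [CO2*]/α₀ = 1.108×10^-5 / 0.01214 = 0.9123 mmol/kg
[CO3²⁻] = α₂·DIC; α₂ = 0.06673, so [CO3²⁻] = 0.06673 × 0.9123 = 0.0609 mmol/kg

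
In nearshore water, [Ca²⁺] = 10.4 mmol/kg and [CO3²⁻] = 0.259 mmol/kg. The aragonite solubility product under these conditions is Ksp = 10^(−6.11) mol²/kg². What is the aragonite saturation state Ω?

Ksp = 10^(−6.11) = 7.762×10^-7
Ω = [Ca²⁺][CO3²⁻]/Ksp = (10.4×10^-3)(0.259×10^-3) / 7.762×10^-7 = 3.47

Ω = 3.47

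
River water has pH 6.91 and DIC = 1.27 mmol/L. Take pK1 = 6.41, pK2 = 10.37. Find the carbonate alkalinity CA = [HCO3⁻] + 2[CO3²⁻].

CA = [HCO3⁻] + 2[CO3²⁻] = (α₁ + 2α₂)·DIC
At pH 6.91: [H⁺]/K1 = 10^-0.50 = 0.31623, K2/[H⁺] = 10^-3.46 = 0.00034674
α₁ = 1/(1 + 0.31623 + 0.00034674) = 1/1.3166 = 0.7595; α₂ = α₁·K2/[H⁺] = 0.0002634
α₁ + 2α₂ = 0.7601
CA = 0.7601 × 1.27 = 0.965 mmol/L

CA = 0.965 mmol/L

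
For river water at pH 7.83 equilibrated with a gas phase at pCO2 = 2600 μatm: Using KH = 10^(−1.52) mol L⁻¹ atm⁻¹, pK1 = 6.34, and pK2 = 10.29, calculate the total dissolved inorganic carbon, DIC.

DIC = 2.51 mmol/L

[CO2*] = KH · pCO2 = 10^(−1.52) × 2600×10^-6 = 7.852×10^-5 mol/L
α₀ = 1/(1 + K1/[H⁺] + K1K2/[H⁺]²) = 1/(1 + 10^+1.49 + 10^-0.97) = 0.03124
DIC = [CO2*]/α₀ = 7.852×10^-5 / 0.03124 = 2.51 mmol/L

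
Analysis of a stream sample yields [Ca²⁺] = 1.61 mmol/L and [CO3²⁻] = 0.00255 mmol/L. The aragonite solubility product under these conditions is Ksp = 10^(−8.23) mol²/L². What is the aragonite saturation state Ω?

Ksp = 10^(−8.23) = 5.888×10^-9
Ω = [Ca²⁺][CO3²⁻]/Ksp = (1.61×10^-3)(0.00255×10^-3) / 5.888×10^-9 = 0.697

Ω = 0.697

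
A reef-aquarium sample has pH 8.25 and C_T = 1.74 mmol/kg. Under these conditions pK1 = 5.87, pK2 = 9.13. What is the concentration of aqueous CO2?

[CO2*] = 6.39 μmol/kg

α₀ = 1 / (1 + K1/[H⁺] + K1K2/[H⁺]²) = 1 / (1 + 10^+2.38 + 10^+1.50)
   = 1 / (1 + 239.88 + 31.623) = 1/272.51 = 0.003670
[CO2*] = α₀ × DIC = 0.003670 × 1.74 = 0.00639 mmol/kg = 6.39 μmol/kg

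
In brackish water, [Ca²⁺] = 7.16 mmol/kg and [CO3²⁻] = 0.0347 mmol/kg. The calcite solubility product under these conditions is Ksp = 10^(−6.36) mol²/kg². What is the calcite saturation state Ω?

Ksp = 10^(−6.36) = 4.365×10^-7
Ω = [Ca²⁺][CO3²⁻]/Ksp = (7.16×10^-3)(0.0347×10^-3) / 4.365×10^-7 = 0.569

Ω = 0.569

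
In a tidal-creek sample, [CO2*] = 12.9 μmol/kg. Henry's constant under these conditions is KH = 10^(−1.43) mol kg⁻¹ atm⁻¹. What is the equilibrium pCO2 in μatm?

pCO2 = 347 μatm

KH = 10^(−1.43) = 3.715×10^-2 mol kg⁻¹ atm⁻¹
pCO2 = [CO2*]/KH = 12.9×10^-6 / 3.715×10^-2 = 3.47×10^-4 atm = 347 μatm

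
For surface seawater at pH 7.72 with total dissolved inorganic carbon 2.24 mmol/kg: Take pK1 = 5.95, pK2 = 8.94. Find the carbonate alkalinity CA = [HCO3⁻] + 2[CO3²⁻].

CA = [HCO3⁻] + 2[CO3²⁻] = (α₁ + 2α₂)·DIC
At pH 7.72: [H⁺]/K1 = 10^-1.77 = 0.016982, K2/[H⁺] = 10^-1.22 = 0.060256
α₁ = 1/(1 + 0.016982 + 0.060256) = 1/1.0772 = 0.9283; α₂ = α₁·K2/[H⁺] = 0.05594
α₁ + 2α₂ = 1.0402
CA = 1.0402 × 2.24 = 2.33 mmol/kg

CA = 2.33 mmol/kg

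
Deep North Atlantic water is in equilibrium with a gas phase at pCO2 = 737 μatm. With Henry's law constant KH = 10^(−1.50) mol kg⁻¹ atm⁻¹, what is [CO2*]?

[CO2*] = 23.3 μmol/kg

KH = 10^(−1.50) = 3.162×10^-2 mol kg⁻¹ atm⁻¹
[CO2*] = KH · pCO2 = 3.162×10^-2 × 737×10^-6 atm = 2.33×10^-5 mol/kg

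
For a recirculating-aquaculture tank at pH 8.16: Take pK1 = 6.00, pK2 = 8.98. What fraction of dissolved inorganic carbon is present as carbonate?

α₂ = 0.131

α₂ = 1 / (1 + [H⁺]/K2 + [H⁺]²/(K1K2)) = 1 / (1 + 10^+0.82 + 10^-1.34)
   = 1 / (1 + 6.6069 + 0.045709) = 1/7.6526 = 0.1307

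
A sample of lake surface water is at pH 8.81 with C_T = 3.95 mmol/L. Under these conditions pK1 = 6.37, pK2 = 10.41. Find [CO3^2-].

[CO3²⁻] = 0.0964 mmol/L

α₂ = 1 / (1 + [H⁺]/K2 + [H⁺]²/(K1K2)) = 1 / (1 + 10^+1.60 + 10^-0.84)
   = 1 / (1 + 39.811 + 0.14454) = 1/40.955 = 0.02442
[CO3²⁻] = α₂ × DIC = 0.02442 × 3.95 = 0.0964 mmol/L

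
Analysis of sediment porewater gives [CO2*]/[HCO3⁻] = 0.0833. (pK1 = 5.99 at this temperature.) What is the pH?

pH = 7.07

From K1 = [H⁺][HCO3⁻]/[CO2*]:  pH = pK1 − log₁₀([CO2*]/[HCO3⁻])
log₁₀(0.0833) = -1.079
pH = 5.99 − (-1.079) = 7.07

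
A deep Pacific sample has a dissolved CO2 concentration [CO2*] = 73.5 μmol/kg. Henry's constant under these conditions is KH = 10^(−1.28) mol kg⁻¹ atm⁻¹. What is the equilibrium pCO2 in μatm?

pCO2 = 1400 μatm

KH = 10^(−1.28) = 5.248×10^-2 mol kg⁻¹ atm⁻¹
pCO2 = [CO2*]/KH = 73.5×10^-6 / 5.248×10^-2 = 1.40×10^-3 atm = 1400 μatm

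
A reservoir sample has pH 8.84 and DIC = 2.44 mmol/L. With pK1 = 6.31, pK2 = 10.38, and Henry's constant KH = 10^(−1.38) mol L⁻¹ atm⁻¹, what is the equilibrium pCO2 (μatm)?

pCO2 = 167 μatm

α₀ = 1 / (1 + K1/[H⁺] + K1K2/[H⁺]²) = 1 / (1 + 10^+2.53 + 10^+0.99)
   = 1 / (1 + 338.84 + 9.7724) = 1/349.62 = 0.002860
[CO2*] = α₀ × DIC = 0.002860 × 2.44 = 0.006979 mmol/L = 6.979 μmol/L
pCO2 = [CO2*]/KH = 6.979×10^-6 / 4.169×10^-2 = 167 μatm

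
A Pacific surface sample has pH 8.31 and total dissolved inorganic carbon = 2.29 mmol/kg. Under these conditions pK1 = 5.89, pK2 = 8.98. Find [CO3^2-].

α₂ = 1 / (1 + [H⁺]/K2 + [H⁺]²/(K1K2)) = 1 / (1 + 10^+0.67 + 10^-1.75)
   = 1 / (1 + 4.6774 + 0.017783) = 1/5.6951 = 0.1756
[CO3²⁻] = α₂ × DIC = 0.1756 × 2.29 = 0.402 mmol/kg

[CO3²⁻] = 0.402 mmol/kg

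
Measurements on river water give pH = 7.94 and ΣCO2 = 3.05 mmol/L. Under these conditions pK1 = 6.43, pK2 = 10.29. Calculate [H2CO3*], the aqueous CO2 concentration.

[CO2*] = 0.0910 mmol/L

α₀ = 1 / (1 + K1/[H⁺] + K1K2/[H⁺]²) = 1 / (1 + 10^+1.51 + 10^-0.84)
   = 1 / (1 + 32.359 + 0.14454) = 1/33.504 = 0.02985
[CO2*] = α₀ × DIC = 0.02985 × 3.05 = 0.0910 mmol/L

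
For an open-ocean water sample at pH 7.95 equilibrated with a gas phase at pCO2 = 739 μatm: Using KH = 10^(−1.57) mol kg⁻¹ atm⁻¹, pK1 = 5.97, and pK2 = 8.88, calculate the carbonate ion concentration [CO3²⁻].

[CO2*] = KH · pCO2 = 10^(−1.57) × 739×10^-6 = 1.989×10^-5 mol/kg
α₀ = 1/(1 + K1/[H⁺] + K1K2/[H⁺]²) = 1/(1 + 10^+1.98 + 10^+1.05) = 0.009283
DIC = [CO2*]/α₀ = 1.989×10^-5 / 0.009283 = 2.143 mmol/kg
[CO3²⁻] = α₂·DIC; α₂ = 0.1042, so [CO3²⁻] = 0.1042 × 2.143 = 0.223 mmol/kg

[CO3²⁻] = 0.223 mmol/kg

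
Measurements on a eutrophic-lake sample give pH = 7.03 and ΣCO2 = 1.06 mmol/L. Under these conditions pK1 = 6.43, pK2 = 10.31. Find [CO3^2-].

[CO3²⁻] = 0.444 μmol/L

α₂ = 1 / (1 + [H⁺]/K2 + [H⁺]²/(K1K2)) = 1 / (1 + 10^+3.28 + 10^+2.68)
   = 1 / (1 + 1905.5 + 478.63) = 1/2385.1 = 0.0004193
[CO3²⁻] = α₂ × DIC = 0.0004193 × 1.06 = 0.000444 mmol/L = 0.444 μmol/L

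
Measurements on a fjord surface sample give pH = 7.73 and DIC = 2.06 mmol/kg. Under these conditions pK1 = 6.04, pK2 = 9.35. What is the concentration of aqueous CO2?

[CO2*] = 0.0403 mmol/kg

α₀ = 1 / (1 + K1/[H⁺] + K1K2/[H⁺]²) = 1 / (1 + 10^+1.69 + 10^+0.07)
   = 1 / (1 + 48.978 + 1.1749) = 1/51.153 = 0.01955
[CO2*] = α₀ × DIC = 0.01955 × 2.06 = 0.0403 mmol/kg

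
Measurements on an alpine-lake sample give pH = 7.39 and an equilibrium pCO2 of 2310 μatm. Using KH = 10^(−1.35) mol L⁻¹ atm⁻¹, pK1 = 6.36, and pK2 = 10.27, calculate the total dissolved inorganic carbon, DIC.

[CO2*] = KH · pCO2 = 10^(−1.35) × 2310×10^-6 = 1.032×10^-4 mol/L
α₀ = 1/(1 + K1/[H⁺] + K1K2/[H⁺]²) = 1/(1 + 10^+1.03 + 10^-1.85) = 0.08526
DIC = [CO2*]/α₀ = 1.032×10^-4 / 0.08526 = 1.21 mmol/L

DIC = 1.21 mmol/L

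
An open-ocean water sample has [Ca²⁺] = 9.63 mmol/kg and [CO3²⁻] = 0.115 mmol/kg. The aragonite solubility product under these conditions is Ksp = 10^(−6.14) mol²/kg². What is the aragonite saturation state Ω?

Ksp = 10^(−6.14) = 7.244×10^-7
Ω = [Ca²⁺][CO3²⁻]/Ksp = (9.63×10^-3)(0.115×10^-3) / 7.244×10^-7 = 1.53

Ω = 1.53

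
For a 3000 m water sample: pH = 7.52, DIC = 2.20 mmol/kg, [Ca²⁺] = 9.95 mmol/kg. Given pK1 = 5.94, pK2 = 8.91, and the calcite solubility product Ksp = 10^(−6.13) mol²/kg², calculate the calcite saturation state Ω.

Ω = 1.13

α₂ = 1 / (1 + [H⁺]/K2 + [H⁺]²/(K1K2)) = 1 / (1 + 10^+1.39 + 10^-0.19)
   = 1 / (1 + 24.547 + 0.64565) = 1/26.193 = 0.03818
[CO3²⁻] = α₂ × DIC = 0.03818 × 2.20 = 0.08399 mmol/kg
Ksp = 10^(−6.13) = 7.413×10^-7
Ω = [Ca²⁺][CO3²⁻]/Ksp = (9.95×10^-3)(8.399×10^-5) / 7.413×10^-7 = 1.13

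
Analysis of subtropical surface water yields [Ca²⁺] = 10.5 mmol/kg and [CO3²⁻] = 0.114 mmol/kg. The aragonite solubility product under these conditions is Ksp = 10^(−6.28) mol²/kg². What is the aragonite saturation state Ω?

Ω = 2.28

Ksp = 10^(−6.28) = 5.248×10^-7
Ω = [Ca²⁺][CO3²⁻]/Ksp = (10.5×10^-3)(0.114×10^-3) / 5.248×10^-7 = 2.28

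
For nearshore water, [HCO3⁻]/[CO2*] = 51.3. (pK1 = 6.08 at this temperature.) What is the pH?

From K1 = [H⁺][HCO3⁻]/[CO2*]:  pH = pK1 + log₁₀([HCO3⁻]/[CO2*])
log₁₀(51.3) = +1.710
pH = 6.08 + (+1.710) = 7.79

pH = 7.79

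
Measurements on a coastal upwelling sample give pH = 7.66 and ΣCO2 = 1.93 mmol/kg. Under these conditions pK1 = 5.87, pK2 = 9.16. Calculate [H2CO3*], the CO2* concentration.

α₀ = 1 / (1 + K1/[H⁺] + K1K2/[H⁺]²) = 1 / (1 + 10^+1.79 + 10^+0.29)
   = 1 / (1 + 61.660 + 1.9498) = 1/64.609 = 0.01548
[CO2*] = α₀ × DIC = 0.01548 × 1.93 = 0.0299 mmol/kg

[CO2*] = 0.0299 mmol/kg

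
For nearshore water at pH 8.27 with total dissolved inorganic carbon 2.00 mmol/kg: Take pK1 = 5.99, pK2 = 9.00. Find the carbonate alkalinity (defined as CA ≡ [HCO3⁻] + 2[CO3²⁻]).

CA = [HCO3⁻] + 2[CO3²⁻] = (α₁ + 2α₂)·DIC
At pH 8.27: [H⁺]/K1 = 10^-2.28 = 0.0052481, K2/[H⁺] = 10^-0.73 = 0.18621
α₁ = 1/(1 + 0.0052481 + 0.18621) = 1/1.1915 = 0.8393; α₂ = α₁·K2/[H⁺] = 0.1563
α₁ + 2α₂ = 1.1519
CA = 1.1519 × 2.00 = 2.30 mmol/kg

CA = 2.30 mmol/kg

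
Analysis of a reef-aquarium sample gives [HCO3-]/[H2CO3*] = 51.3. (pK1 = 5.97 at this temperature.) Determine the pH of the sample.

From K1 = [H⁺][HCO3-]/[H2CO3*]:  pH = pK1 + log₁₀([HCO3-]/[H2CO3*])
log₁₀(51.3) = +1.710
pH = 5.97 + (+1.710) = 7.68

pH = 7.68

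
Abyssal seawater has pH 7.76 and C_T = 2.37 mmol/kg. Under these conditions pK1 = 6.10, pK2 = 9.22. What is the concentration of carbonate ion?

[CO3²⁻] = 0.0778 mmol/kg

α₂ = 1 / (1 + [H⁺]/K2 + [H⁺]²/(K1K2)) = 1 / (1 + 10^+1.46 + 10^-0.20)
   = 1 / (1 + 28.840 + 0.63096) = 1/30.471 = 0.03282
[CO3²⁻] = α₂ × DIC = 0.03282 × 2.37 = 0.0778 mmol/kg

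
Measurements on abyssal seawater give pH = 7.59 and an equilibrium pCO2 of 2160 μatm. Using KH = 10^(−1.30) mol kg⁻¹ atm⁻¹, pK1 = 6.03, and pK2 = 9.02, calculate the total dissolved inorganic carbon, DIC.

DIC = 4.18 mmol/kg

[CO2*] = KH · pCO2 = 10^(−1.30) × 2160×10^-6 = 1.083×10^-4 mol/kg
α₀ = 1/(1 + K1/[H⁺] + K1K2/[H⁺]²) = 1/(1 + 10^+1.56 + 10^+0.13) = 0.02587
DIC = [CO2*]/α₀ = 1.083×10^-4 / 0.02587 = 4.18 mmol/kg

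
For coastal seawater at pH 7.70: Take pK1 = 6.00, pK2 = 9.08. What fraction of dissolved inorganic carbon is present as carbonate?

α₂ = 0.0393

α₂ = 1 / (1 + [H⁺]/K2 + [H⁺]²/(K1K2)) = 1 / (1 + 10^+1.38 + 10^-0.32)
   = 1 / (1 + 23.988 + 0.47863) = 1/25.467 = 0.03927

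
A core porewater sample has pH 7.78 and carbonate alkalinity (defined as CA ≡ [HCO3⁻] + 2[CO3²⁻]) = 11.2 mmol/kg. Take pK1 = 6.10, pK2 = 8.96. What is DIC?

CA = [HCO3⁻] + 2[CO3²⁻] = (α₁ + 2α₂)·DIC
At pH 7.78: [H⁺]/K1 = 10^-1.68 = 0.020893, K2/[H⁺] = 10^-1.18 = 0.066069
α₁ = 1/(1 + 0.020893 + 0.066069) = 1/1.0870 = 0.9200; α₂ = α₁·K2/[H⁺] = 0.06078
α₁ + 2α₂ = 1.0416
DIC = CA / (α₁ + 2α₂) = 11.2 / 1.0416 = 10.8 mmol/kg

DIC = 10.8 mmol/kg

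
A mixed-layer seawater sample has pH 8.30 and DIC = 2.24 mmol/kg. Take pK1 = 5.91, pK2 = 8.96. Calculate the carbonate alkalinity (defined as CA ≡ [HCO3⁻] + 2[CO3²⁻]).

CA = 2.63 mmol/kg

CA = [HCO3⁻] + 2[CO3²⁻] = (α₁ + 2α₂)·DIC
At pH 8.30: [H⁺]/K1 = 10^-2.39 = 0.0040738, K2/[H⁺] = 10^-0.66 = 0.21878
α₁ = 1/(1 + 0.0040738 + 0.21878) = 1/1.2228 = 0.8178; α₂ = α₁·K2/[H⁺] = 0.1789
α₁ + 2α₂ = 1.1756
CA = 1.1756 × 2.24 = 2.63 mmol/kg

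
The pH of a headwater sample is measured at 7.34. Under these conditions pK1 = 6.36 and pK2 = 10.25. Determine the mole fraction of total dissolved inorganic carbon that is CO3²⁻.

α₂ = 0.00111

α₂ = 1 / (1 + [H⁺]/K2 + [H⁺]²/(K1K2)) = 1 / (1 + 10^+2.91 + 10^+1.93)
   = 1 / (1 + 812.83 + 85.114) = 1/898.94 = 0.001112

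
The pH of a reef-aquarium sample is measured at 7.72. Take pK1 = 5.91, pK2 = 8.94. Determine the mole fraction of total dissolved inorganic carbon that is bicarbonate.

α₁ = 0.930

α₁ = 1 / (1 + [H⁺]/K1 + K2/[H⁺]) = 1 / (1 + 10^-1.81 + 10^-1.22)
   = 1 / (1 + 0.015488 + 0.060256) = 1/1.0757 = 0.9296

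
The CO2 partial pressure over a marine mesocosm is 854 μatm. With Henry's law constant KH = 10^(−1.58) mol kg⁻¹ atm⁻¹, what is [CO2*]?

KH = 10^(−1.58) = 2.630×10^-2 mol kg⁻¹ atm⁻¹
[CO2*] = KH · pCO2 = 2.630×10^-2 × 854×10^-6 atm = 2.25×10^-5 mol/kg

[CO2*] = 22.5 μmol/kg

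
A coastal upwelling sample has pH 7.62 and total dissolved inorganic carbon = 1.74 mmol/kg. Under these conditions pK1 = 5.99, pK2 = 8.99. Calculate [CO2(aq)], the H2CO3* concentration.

α₀ = 1 / (1 + K1/[H⁺] + K1K2/[H⁺]²) = 1 / (1 + 10^+1.63 + 10^+0.26)
   = 1 / (1 + 42.658 + 1.8197) = 1/45.478 = 0.02199
[CO2*] = α₀ × DIC = 0.02199 × 1.74 = 0.0383 mmol/kg

[CO2*] = 0.0383 mmol/kg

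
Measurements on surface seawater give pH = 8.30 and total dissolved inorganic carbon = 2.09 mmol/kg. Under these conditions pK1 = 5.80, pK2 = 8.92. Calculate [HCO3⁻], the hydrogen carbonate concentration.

α₁ = 1 / (1 + [H⁺]/K1 + K2/[H⁺]) = 1 / (1 + 10^-2.50 + 10^-0.62)
   = 1 / (1 + 0.0031623 + 0.23988) = 1/1.2430 = 0.8045
[HCO3⁻] = α₁ × DIC = 0.8045 × 2.09 = 1.68 mmol/kg

[HCO3⁻] = 1.68 mmol/kg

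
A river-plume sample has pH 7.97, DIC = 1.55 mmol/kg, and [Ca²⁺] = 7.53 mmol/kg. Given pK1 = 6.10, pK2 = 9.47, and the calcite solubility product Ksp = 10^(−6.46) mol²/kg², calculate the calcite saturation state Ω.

α₂ = 1 / (1 + [H⁺]/K2 + [H⁺]²/(K1K2)) = 1 / (1 + 10^+1.50 + 10^-0.37)
   = 1 / (1 + 31.623 + 0.42658) = 1/33.049 = 0.03026
[CO3²⁻] = α₂ × DIC = 0.03026 × 1.55 = 0.04690 mmol/kg
Ksp = 10^(−6.46) = 3.467×10^-7
Ω = [Ca²⁺][CO3²⁻]/Ksp = (7.53×10^-3)(4.690×10^-5) / 3.467×10^-7 = 1.02

Ω = 1.02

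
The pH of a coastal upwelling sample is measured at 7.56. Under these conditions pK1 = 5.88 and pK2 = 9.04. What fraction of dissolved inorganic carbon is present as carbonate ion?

α₂ = 1 / (1 + [H⁺]/K2 + [H⁺]²/(K1K2)) = 1 / (1 + 10^+1.48 + 10^-0.20)
   = 1 / (1 + 30.200 + 0.63096) = 1/31.830 = 0.03142

α₂ = 0.0314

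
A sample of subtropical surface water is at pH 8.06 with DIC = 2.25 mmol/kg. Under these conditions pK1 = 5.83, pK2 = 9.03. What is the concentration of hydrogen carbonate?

[HCO3⁻] = 2.02 mmol/kg

α₁ = 1 / (1 + [H⁺]/K1 + K2/[H⁺]) = 1 / (1 + 10^-2.23 + 10^-0.97)
   = 1 / (1 + 0.0058884 + 0.10715) = 1/1.1130 = 0.8984
[HCO3⁻] = α₁ × DIC = 0.8984 × 2.25 = 2.02 mmol/kg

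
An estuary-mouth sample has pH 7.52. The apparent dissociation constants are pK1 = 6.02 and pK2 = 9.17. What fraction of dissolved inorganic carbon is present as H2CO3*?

α₀ = 1 / (1 + K1/[H⁺] + K1K2/[H⁺]²) = 1 / (1 + 10^+1.50 + 10^-0.15)
   = 1 / (1 + 31.623 + 0.70795) = 1/33.331 = 0.03000

α₀ = 0.0300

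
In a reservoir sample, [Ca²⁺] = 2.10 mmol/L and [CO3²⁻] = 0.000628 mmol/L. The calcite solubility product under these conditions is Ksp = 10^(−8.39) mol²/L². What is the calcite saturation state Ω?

Ω = 0.324

Ksp = 10^(−8.39) = 4.074×10^-9
Ω = [Ca²⁺][CO3²⁻]/Ksp = (2.10×10^-3)(0.000628×10^-3) / 4.074×10^-9 = 0.324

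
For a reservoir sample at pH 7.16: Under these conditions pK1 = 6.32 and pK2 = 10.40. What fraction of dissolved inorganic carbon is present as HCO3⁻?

α₁ = 0.873

α₁ = 1 / (1 + [H⁺]/K1 + K2/[H⁺]) = 1 / (1 + 10^-0.84 + 10^-3.24)
   = 1 / (1 + 0.14454 + 0.00057544) = 1/1.1451 = 0.8733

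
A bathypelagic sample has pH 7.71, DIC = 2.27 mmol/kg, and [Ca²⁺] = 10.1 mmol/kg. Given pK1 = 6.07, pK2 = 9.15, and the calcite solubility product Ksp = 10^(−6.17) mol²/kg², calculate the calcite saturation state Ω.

Ω = 1.16

α₂ = 1 / (1 + [H⁺]/K2 + [H⁺]²/(K1K2)) = 1 / (1 + 10^+1.44 + 10^-0.20)
   = 1 / (1 + 27.542 + 0.63096) = 1/29.173 = 0.03428
[CO3²⁻] = α₂ × DIC = 0.03428 × 2.27 = 0.07781 mmol/kg
Ksp = 10^(−6.17) = 6.761×10^-7
Ω = [Ca²⁺][CO3²⁻]/Ksp = (10.1×10^-3)(7.781×10^-5) / 6.761×10^-7 = 1.16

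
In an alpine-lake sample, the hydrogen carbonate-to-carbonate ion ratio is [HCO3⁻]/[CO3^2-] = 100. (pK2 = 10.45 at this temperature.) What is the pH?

From K2 = [H⁺][CO3^2-]/[HCO3⁻]:  pH = pK2 − log₁₀([HCO3⁻]/[CO3^2-])
log₁₀(100) = +2.000
pH = 10.45 − (+2.000) = 8.45

pH = 8.45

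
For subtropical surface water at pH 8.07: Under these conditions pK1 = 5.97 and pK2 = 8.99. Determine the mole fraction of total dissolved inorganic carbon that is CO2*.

α₀ = 1 / (1 + K1/[H⁺] + K1K2/[H⁺]²) = 1 / (1 + 10^+2.10 + 10^+1.18)
   = 1 / (1 + 125.89 + 15.136) = 1/142.03 = 0.007041

α₀ = 0.00704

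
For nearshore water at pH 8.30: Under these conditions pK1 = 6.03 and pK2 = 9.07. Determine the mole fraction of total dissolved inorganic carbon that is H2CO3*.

α₀ = 1 / (1 + K1/[H⁺] + K1K2/[H⁺]²) = 1 / (1 + 10^+2.27 + 10^+1.50)
   = 1 / (1 + 186.21 + 31.623) = 1/218.83 = 0.004570

α₀ = 0.00457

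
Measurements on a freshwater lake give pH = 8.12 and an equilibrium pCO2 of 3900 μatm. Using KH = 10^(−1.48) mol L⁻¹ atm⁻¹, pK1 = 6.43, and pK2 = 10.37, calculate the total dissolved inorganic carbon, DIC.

DIC = 6.49 mmol/L

[CO2*] = KH · pCO2 = 10^(−1.48) × 3900×10^-6 = 1.291×10^-4 mol/L
α₀ = 1/(1 + K1/[H⁺] + K1K2/[H⁺]²) = 1/(1 + 10^+1.69 + 10^-0.56) = 0.01990
DIC = [CO2*]/α₀ = 1.291×10^-4 / 0.01990 = 6.49 mmol/L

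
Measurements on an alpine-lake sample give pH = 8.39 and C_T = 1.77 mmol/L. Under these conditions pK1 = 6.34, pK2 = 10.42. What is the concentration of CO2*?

α₀ = 1 / (1 + K1/[H⁺] + K1K2/[H⁺]²) = 1 / (1 + 10^+2.05 + 10^+0.02)
   = 1 / (1 + 112.20 + 1.0471) = 1/114.25 = 0.008753
[CO2*] = α₀ × DIC = 0.008753 × 1.77 = 0.0155 mmol/L = 15.5 μmol/L

[CO2*] = 15.5 μmol/L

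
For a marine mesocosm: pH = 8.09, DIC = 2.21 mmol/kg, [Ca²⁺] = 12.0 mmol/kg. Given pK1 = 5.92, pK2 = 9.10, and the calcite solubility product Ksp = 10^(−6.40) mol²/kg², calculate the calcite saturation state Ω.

Ω = 5.89

α₂ = 1 / (1 + [H⁺]/K2 + [H⁺]²/(K1K2)) = 1 / (1 + 10^+1.01 + 10^-1.16)
   = 1 / (1 + 10.233 + 0.069183) = 1/11.302 = 0.08848
[CO3²⁻] = α₂ × DIC = 0.08848 × 2.21 = 0.1955 mmol/kg
Ksp = 10^(−6.40) = 3.981×10^-7
Ω = [Ca²⁺][CO3²⁻]/Ksp = (12.0×10^-3)(1.955×10^-4) / 3.981×10^-7 = 5.89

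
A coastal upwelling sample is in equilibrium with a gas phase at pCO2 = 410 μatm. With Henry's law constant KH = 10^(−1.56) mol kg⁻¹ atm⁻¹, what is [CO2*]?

KH = 10^(−1.56) = 2.754×10^-2 mol kg⁻¹ atm⁻¹
[CO2*] = KH · pCO2 = 2.754×10^-2 × 410×10^-6 atm = 1.13×10^-5 mol/kg

[CO2*] = 11.3 μmol/kg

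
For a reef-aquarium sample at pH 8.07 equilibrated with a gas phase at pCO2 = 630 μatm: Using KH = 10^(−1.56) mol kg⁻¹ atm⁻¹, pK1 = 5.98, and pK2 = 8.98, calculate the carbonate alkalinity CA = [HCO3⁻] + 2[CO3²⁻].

CA = 2.66 mmol/kg

[CO2*] = KH · pCO2 = 10^(−1.56) × 630×10^-6 = 1.735×10^-5 mol/kg
α₀ = 1/(1 + K1/[H⁺] + K1K2/[H⁺]²) = 1/(1 + 10^+2.09 + 10^+1.18) = 0.007186
DIC = [CO2*]/α₀ = 1.735×10^-5 / 0.007186 = 2.415 mmol/kg
CA = (α₁ + 2α₂)·DIC = (0.8841 + 2×0.1088) × 2.415 = 2.66 mmol/kg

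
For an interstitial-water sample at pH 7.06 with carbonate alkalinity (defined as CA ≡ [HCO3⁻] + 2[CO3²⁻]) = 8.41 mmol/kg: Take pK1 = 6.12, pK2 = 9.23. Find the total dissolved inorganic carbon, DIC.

DIC = 9.31 mmol/kg

CA = [HCO3⁻] + 2[CO3²⁻] = (α₁ + 2α₂)·DIC
At pH 7.06: [H⁺]/K1 = 10^-0.94 = 0.11482, K2/[H⁺] = 10^-2.17 = 0.0067608
α₁ = 1/(1 + 0.11482 + 0.0067608) = 1/1.1216 = 0.8916; α₂ = α₁·K2/[H⁺] = 0.006028
α₁ + 2α₂ = 0.9037
DIC = CA / (α₁ + 2α₂) = 8.41 / 0.9037 = 9.31 mmol/kg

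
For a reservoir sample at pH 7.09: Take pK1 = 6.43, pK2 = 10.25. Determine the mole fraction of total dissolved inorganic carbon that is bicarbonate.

α₁ = 1 / (1 + [H⁺]/K1 + K2/[H⁺]) = 1 / (1 + 10^-0.66 + 10^-3.16)
   = 1 / (1 + 0.21878 + 0.00069183) = 1/1.2195 = 0.8200

α₁ = 0.820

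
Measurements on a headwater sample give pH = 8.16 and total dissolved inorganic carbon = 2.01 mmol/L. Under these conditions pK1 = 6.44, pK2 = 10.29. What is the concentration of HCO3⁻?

α₁ = 1 / (1 + [H⁺]/K1 + K2/[H⁺]) = 1 / (1 + 10^-1.72 + 10^-2.13)
   = 1 / (1 + 0.019055 + 0.0074131) = 1/1.0265 = 0.9742
[HCO3⁻] = α₁ × DIC = 0.9742 × 2.01 = 1.96 mmol/L

[HCO3⁻] = 1.96 mmol/L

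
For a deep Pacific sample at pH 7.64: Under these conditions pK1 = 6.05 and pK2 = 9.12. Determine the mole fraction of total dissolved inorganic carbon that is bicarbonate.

α₁ = 1 / (1 + [H⁺]/K1 + K2/[H⁺]) = 1 / (1 + 10^-1.59 + 10^-1.48)
   = 1 / (1 + 0.025704 + 0.033113) = 1/1.0588 = 0.9445

α₁ = 0.944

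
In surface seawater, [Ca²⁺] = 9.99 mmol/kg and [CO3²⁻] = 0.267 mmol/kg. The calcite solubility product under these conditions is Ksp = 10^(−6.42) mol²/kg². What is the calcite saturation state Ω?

Ω = 7.02

Ksp = 10^(−6.42) = 3.802×10^-7
Ω = [Ca²⁺][CO3²⁻]/Ksp = (9.99×10^-3)(0.267×10^-3) / 3.802×10^-7 = 7.02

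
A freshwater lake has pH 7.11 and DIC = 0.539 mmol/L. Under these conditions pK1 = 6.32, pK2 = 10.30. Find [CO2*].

α₀ = 1 / (1 + K1/[H⁺] + K1K2/[H⁺]²) = 1 / (1 + 10^+0.79 + 10^-2.40)
   = 1 / (1 + 6.1660 + 0.0039811) = 1/7.1699 = 0.1395
[CO2*] = α₀ × DIC = 0.1395 × 0.539 = 0.0752 mmol/L

[CO2*] = 0.0752 mmol/L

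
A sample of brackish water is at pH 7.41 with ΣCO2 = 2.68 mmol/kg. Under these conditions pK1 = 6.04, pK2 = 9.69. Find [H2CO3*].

[CO2*] = 0.109 mmol/kg

α₀ = 1 / (1 + K1/[H⁺] + K1K2/[H⁺]²) = 1 / (1 + 10^+1.37 + 10^-0.91)
   = 1 / (1 + 23.442 + 0.12303) = 1/24.565 = 0.04071
[CO2*] = α₀ × DIC = 0.04071 × 2.68 = 0.109 mmol/kg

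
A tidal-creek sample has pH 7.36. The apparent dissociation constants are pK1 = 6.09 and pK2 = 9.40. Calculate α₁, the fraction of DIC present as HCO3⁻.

α₁ = 1 / (1 + [H⁺]/K1 + K2/[H⁺]) = 1 / (1 + 10^-1.27 + 10^-2.04)
   = 1 / (1 + 0.053703 + 0.0091201) = 1/1.0628 = 0.9409

α₁ = 0.941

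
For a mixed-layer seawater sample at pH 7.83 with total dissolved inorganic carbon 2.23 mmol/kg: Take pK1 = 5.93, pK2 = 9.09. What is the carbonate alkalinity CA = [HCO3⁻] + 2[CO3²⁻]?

CA = [HCO3⁻] + 2[CO3²⁻] = (α₁ + 2α₂)·DIC
At pH 7.83: [H⁺]/K1 = 10^-1.90 = 0.012589, K2/[H⁺] = 10^-1.26 = 0.054954
α₁ = 1/(1 + 0.012589 + 0.054954) = 1/1.0675 = 0.9367; α₂ = α₁·K2/[H⁺] = 0.05148
α₁ + 2α₂ = 1.0397
CA = 1.0397 × 2.23 = 2.32 mmol/kg

CA = 2.32 mmol/kg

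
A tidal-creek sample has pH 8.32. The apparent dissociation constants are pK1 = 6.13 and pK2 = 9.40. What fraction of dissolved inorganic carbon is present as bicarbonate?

α₁ = 0.918

α₁ = 1 / (1 + [H⁺]/K1 + K2/[H⁺]) = 1 / (1 + 10^-2.19 + 10^-1.08)
   = 1 / (1 + 0.0064565 + 0.083176) = 1/1.0896 = 0.9177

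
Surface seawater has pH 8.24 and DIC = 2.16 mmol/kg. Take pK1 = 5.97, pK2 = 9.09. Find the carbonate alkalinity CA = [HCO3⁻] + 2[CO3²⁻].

CA = [HCO3⁻] + 2[CO3²⁻] = (α₁ + 2α₂)·DIC
At pH 8.24: [H⁺]/K1 = 10^-2.27 = 0.0053703, K2/[H⁺] = 10^-0.85 = 0.14125
α₁ = 1/(1 + 0.0053703 + 0.14125) = 1/1.1466 = 0.8721; α₂ = α₁·K2/[H⁺] = 0.1232
α₁ + 2α₂ = 1.1185
CA = 1.1185 × 2.16 = 2.42 mmol/kg

CA = 2.42 mmol/kg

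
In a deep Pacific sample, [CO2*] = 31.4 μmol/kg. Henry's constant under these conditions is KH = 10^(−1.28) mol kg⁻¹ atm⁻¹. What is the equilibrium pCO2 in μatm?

KH = 10^(−1.28) = 5.248×10^-2 mol kg⁻¹ atm⁻¹
pCO2 = [CO2*]/KH = 31.4×10^-6 / 5.248×10^-2 = 5.98×10^-4 atm = 598 μatm

pCO2 = 598 μatm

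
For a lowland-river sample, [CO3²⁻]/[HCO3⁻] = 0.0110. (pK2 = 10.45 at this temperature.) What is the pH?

pH = 8.49

From K2 = [H⁺][CO3²⁻]/[HCO3⁻]:  pH = pK2 + log₁₀([CO3²⁻]/[HCO3⁻])
log₁₀(0.0110) = -1.959
pH = 10.45 + (-1.959) = 8.49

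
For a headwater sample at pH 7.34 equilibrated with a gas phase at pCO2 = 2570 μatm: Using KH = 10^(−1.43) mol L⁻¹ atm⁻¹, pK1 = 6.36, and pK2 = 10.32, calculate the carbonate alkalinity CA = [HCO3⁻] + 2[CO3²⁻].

CA = 0.914 mmol/L

[CO2*] = KH · pCO2 = 10^(−1.43) × 2570×10^-6 = 9.548×10^-5 mol/L
α₀ = 1/(1 + K1/[H⁺] + K1K2/[H⁺]²) = 1/(1 + 10^+0.98 + 10^-2.00) = 0.09470
DIC = [CO2*]/α₀ = 9.548×10^-5 / 0.09470 = 1.008 mmol/L
CA = (α₁ + 2α₂)·DIC = (0.9044 + 2×0.0009470) × 1.008 = 0.914 mmol/L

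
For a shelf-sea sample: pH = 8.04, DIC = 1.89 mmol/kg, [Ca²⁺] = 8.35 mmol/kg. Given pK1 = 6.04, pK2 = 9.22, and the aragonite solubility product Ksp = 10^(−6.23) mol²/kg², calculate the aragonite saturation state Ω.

α₂ = 1 / (1 + [H⁺]/K2 + [H⁺]²/(K1K2)) = 1 / (1 + 10^+1.18 + 10^-0.82)
   = 1 / (1 + 15.136 + 0.15136) = 1/16.287 = 0.06140
[CO3²⁻] = α₂ × DIC = 0.06140 × 1.89 = 0.1160 mmol/kg
Ksp = 10^(−6.23) = 5.888×10^-7
Ω = [Ca²⁺][CO3²⁻]/Ksp = (8.35×10^-3)(1.160×10^-4) / 5.888×10^-7 = 1.65

Ω = 1.65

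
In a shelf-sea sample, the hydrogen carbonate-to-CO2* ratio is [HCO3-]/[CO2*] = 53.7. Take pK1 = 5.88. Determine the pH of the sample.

pH = 7.61

From K1 = [H⁺][HCO3-]/[CO2*]:  pH = pK1 + log₁₀([HCO3-]/[CO2*])
log₁₀(53.7) = +1.730
pH = 5.88 + (+1.730) = 7.61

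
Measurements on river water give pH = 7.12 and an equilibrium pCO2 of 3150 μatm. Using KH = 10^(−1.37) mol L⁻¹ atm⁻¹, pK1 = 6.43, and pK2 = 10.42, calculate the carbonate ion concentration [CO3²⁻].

[CO3²⁻] = 0.330 μmol/L

[CO2*] = KH · pCO2 = 10^(−1.37) × 3150×10^-6 = 1.344×10^-4 mol/L
α₀ = 1/(1 + K1/[H⁺] + K1K2/[H⁺]²) = 1/(1 + 10^+0.69 + 10^-2.61) = 0.1695
DIC = [CO2*]/α₀ = 1.344×10^-4 / 0.1695 = 0.7928 mmol/L
[CO3²⁻] = α₂·DIC; α₂ = 0.0004160, so [CO3²⁻] = 0.0004160 × 0.7928 = 0.000330 mmol/L = 0.330 μmol/L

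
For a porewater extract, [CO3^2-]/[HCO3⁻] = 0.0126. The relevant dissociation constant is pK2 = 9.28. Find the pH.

pH = 7.38

From K2 = [H⁺][CO3^2-]/[HCO3⁻]:  pH = pK2 + log₁₀([CO3^2-]/[HCO3⁻])
log₁₀(0.0126) = -1.900
pH = 9.28 + (-1.900) = 7.38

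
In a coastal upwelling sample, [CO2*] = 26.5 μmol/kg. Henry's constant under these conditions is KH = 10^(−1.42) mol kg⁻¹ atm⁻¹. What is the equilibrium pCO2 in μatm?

KH = 10^(−1.42) = 3.802×10^-2 mol kg⁻¹ atm⁻¹
pCO2 = [CO2*]/KH = 26.5×10^-6 / 3.802×10^-2 = 6.97×10^-4 atm = 697 μatm

pCO2 = 697 μatm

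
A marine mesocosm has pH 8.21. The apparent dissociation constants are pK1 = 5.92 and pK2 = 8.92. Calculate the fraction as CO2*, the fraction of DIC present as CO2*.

α₀ = 0.00427

α₀ = 1 / (1 + K1/[H⁺] + K1K2/[H⁺]²) = 1 / (1 + 10^+2.29 + 10^+1.58)
   = 1 / (1 + 194.98 + 38.019) = 1/234.00 = 0.004273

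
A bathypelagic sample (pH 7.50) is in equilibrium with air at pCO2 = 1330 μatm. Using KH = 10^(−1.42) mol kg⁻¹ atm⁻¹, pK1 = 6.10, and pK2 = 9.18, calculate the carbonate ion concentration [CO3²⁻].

[CO3²⁻] = 0.0265 mmol/kg

[CO2*] = KH · pCO2 = 10^(−1.42) × 1330×10^-6 = 5.057×10^-5 mol/kg
α₀ = 1/(1 + K1/[H⁺] + K1K2/[H⁺]²) = 1/(1 + 10^+1.40 + 10^-0.28) = 0.03753
DIC = [CO2*]/α₀ = 5.057×10^-5 / 0.03753 = 1.347 mmol/kg
[CO3²⁻] = α₂·DIC; α₂ = 0.01970, so [CO3²⁻] = 0.01970 × 1.347 = 0.0265 mmol/kg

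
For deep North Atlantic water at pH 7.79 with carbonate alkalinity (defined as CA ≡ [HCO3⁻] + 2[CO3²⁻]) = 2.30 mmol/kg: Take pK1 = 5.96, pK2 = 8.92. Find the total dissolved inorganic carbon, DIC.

CA = [HCO3⁻] + 2[CO3²⁻] = (α₁ + 2α₂)·DIC
At pH 7.79: [H⁺]/K1 = 10^-1.83 = 0.014791, K2/[H⁺] = 10^-1.13 = 0.074131
α₁ = 1/(1 + 0.014791 + 0.074131) = 1/1.0889 = 0.9183; α₂ = α₁·K2/[H⁺] = 0.06808
α₁ + 2α₂ = 1.0545
DIC = CA / (α₁ + 2α₂) = 2.30 / 1.0545 = 2.18 mmol/kg

DIC = 2.18 mmol/kg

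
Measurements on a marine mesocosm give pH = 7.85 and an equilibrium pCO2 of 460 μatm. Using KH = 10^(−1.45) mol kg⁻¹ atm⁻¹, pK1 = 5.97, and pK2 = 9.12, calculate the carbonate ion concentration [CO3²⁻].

[CO2*] = KH · pCO2 = 10^(−1.45) × 460×10^-6 = 1.632×10^-5 mol/kg
α₀ = 1/(1 + K1/[H⁺] + K1K2/[H⁺]²) = 1/(1 + 10^+1.88 + 10^+0.61) = 0.01236
DIC = [CO2*]/α₀ = 1.632×10^-5 / 0.01236 = 1.321 mmol/kg
[CO3²⁻] = α₂·DIC; α₂ = 0.05034, so [CO3²⁻] = 0.05034 × 1.321 = 0.0665 mmol/kg

[CO3²⁻] = 0.0665 mmol/kg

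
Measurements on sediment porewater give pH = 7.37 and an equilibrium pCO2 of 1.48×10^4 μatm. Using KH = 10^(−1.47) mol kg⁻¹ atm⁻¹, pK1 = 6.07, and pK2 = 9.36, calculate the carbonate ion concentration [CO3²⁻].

[CO3²⁻] = 0.102 mmol/kg

[CO2*] = KH · pCO2 = 10^(−1.47) × 1.48×10^4×10^-6 = 5.015×10^-4 mol/kg
α₀ = 1/(1 + K1/[H⁺] + K1K2/[H⁺]²) = 1/(1 + 10^+1.30 + 10^-0.69) = 0.04727
DIC = [CO2*]/α₀ = 5.015×10^-4 / 0.04727 = 10.61 mmol/kg
[CO3²⁻] = α₂·DIC; α₂ = 0.009651, so [CO3²⁻] = 0.009651 × 10.61 = 0.102 mmol/kg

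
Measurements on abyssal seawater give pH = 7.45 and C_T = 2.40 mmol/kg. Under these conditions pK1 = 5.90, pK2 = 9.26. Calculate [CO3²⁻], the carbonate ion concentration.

[CO3²⁻] = 0.0356 mmol/kg

α₂ = 1 / (1 + [H⁺]/K2 + [H⁺]²/(K1K2)) = 1 / (1 + 10^+1.81 + 10^+0.26)
   = 1 / (1 + 64.565 + 1.8197) = 1/67.385 = 0.01484
[CO3²⁻] = α₂ × DIC = 0.01484 × 2.40 = 0.0356 mmol/kg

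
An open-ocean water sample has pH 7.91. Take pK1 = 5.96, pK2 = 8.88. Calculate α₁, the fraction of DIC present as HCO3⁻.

α₁ = 1 / (1 + [H⁺]/K1 + K2/[H⁺]) = 1 / (1 + 10^-1.95 + 10^-0.97)
   = 1 / (1 + 0.011220 + 0.10715) = 1/1.1184 = 0.8942

α₁ = 0.894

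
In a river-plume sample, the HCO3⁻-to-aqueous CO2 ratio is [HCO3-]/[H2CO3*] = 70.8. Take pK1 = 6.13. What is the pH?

pH = 7.98

From K1 = [H⁺][HCO3-]/[H2CO3*]:  pH = pK1 + log₁₀([HCO3-]/[H2CO3*])
log₁₀(70.8) = +1.850
pH = 6.13 + (+1.850) = 7.98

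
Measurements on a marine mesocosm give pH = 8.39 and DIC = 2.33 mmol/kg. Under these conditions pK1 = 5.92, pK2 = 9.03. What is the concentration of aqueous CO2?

α₀ = 1 / (1 + K1/[H⁺] + K1K2/[H⁺]²) = 1 / (1 + 10^+2.47 + 10^+1.83)
   = 1 / (1 + 295.12 + 67.608) = 1/363.73 = 0.002749
[CO2*] = α₀ × DIC = 0.002749 × 2.33 = 0.00641 mmol/kg = 6.41 μmol/kg

[CO2*] = 6.41 μmol/kg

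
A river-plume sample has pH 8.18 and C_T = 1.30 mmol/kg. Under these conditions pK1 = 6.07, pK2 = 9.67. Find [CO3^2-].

α₂ = 1 / (1 + [H⁺]/K2 + [H⁺]²/(K1K2)) = 1 / (1 + 10^+1.49 + 10^-0.62)
   = 1 / (1 + 30.903 + 0.23988) = 1/32.143 = 0.03111
[CO3²⁻] = α₂ × DIC = 0.03111 × 1.30 = 0.0404 mmol/kg

[CO3²⁻] = 0.0404 mmol/kg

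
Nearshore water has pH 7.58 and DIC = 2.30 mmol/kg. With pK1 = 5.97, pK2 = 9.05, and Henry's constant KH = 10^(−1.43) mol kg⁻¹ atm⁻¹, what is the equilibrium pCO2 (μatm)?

α₀ = 1 / (1 + K1/[H⁺] + K1K2/[H⁺]²) = 1 / (1 + 10^+1.61 + 10^+0.14)
   = 1 / (1 + 40.738 + 1.3804) = 1/43.118 = 0.02319
[CO2*] = α₀ × DIC = 0.02319 × 2.30 = 0.05334 mmol/kg
pCO2 = [CO2*]/KH = 5.334×10^-5 / 3.715×10^-2 = 1440 μatm

pCO2 = 1440 μatm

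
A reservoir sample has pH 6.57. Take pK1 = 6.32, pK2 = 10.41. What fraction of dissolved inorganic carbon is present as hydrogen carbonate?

α₁ = 0.640

α₁ = 1 / (1 + [H⁺]/K1 + K2/[H⁺]) = 1 / (1 + 10^-0.25 + 10^-3.84)
   = 1 / (1 + 0.56234 + 0.00014454) = 1/1.5625 = 0.6400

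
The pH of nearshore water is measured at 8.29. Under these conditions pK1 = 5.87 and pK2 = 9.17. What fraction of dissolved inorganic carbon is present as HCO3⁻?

α₁ = 0.881

α₁ = 1 / (1 + [H⁺]/K1 + K2/[H⁺]) = 1 / (1 + 10^-2.42 + 10^-0.88)
   = 1 / (1 + 0.0038019 + 0.13183) = 1/1.1356 = 0.8806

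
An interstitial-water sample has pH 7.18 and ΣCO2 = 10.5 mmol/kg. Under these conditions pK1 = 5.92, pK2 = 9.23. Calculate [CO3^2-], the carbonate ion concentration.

α₂ = 1 / (1 + [H⁺]/K2 + [H⁺]²/(K1K2)) = 1 / (1 + 10^+2.05 + 10^+0.79)
   = 1 / (1 + 112.20 + 6.1660) = 1/119.37 = 0.008377
[CO3²⁻] = α₂ × DIC = 0.008377 × 10.5 = 0.0880 mmol/kg

[CO3²⁻] = 0.0880 mmol/kg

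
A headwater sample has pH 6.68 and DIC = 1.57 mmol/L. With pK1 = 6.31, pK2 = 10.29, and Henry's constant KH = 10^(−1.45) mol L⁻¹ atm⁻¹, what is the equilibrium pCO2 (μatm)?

pCO2 = 1.32×10^4 μatm

α₀ = 1 / (1 + K1/[H⁺] + K1K2/[H⁺]²) = 1 / (1 + 10^+0.37 + 10^-3.24)
   = 1 / (1 + 2.3442 + 0.00057544) = 1/3.3448 = 0.2990
[CO2*] = α₀ × DIC = 0.2990 × 1.57 = 0.4694 mmol/L
pCO2 = [CO2*]/KH = 4.694×10^-4 / 3.548×10^-2 = 1.32×10^4 μatm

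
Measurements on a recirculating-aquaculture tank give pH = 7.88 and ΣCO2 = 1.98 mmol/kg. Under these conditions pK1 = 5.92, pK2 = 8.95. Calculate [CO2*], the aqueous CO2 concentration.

α₀ = 1 / (1 + K1/[H⁺] + K1K2/[H⁺]²) = 1 / (1 + 10^+1.96 + 10^+0.89)
   = 1 / (1 + 91.201 + 7.7625) = 1/99.964 = 0.01000
[CO2*] = α₀ × DIC = 0.01000 × 1.98 = 0.0198 mmol/kg = 19.8 μmol/kg

[CO2*] = 19.8 μmol/kg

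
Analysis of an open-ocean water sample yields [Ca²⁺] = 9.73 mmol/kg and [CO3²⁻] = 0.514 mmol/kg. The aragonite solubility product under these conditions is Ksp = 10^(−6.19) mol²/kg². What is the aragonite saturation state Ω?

Ksp = 10^(−6.19) = 6.457×10^-7
Ω = [Ca²⁺][CO3²⁻]/Ksp = (9.73×10^-3)(0.514×10^-3) / 6.457×10^-7 = 7.75

Ω = 7.75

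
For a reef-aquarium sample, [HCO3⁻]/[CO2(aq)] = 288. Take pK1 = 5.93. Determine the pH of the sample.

pH = 8.39

From K1 = [H⁺][HCO3⁻]/[CO2(aq)]:  pH = pK1 + log₁₀([HCO3⁻]/[CO2(aq)])
log₁₀(288) = +2.459
pH = 5.93 + (+2.459) = 8.39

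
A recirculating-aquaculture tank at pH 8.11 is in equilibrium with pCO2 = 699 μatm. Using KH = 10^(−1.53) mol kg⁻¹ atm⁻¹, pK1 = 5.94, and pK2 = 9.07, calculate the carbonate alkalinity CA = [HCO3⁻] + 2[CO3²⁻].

[CO2*] = KH · pCO2 = 10^(−1.53) × 699×10^-6 = 2.063×10^-5 mol/kg
α₀ = 1/(1 + K1/[H⁺] + K1K2/[H⁺]²) = 1/(1 + 10^+2.17 + 10^+1.21) = 0.006056
DIC = [CO2*]/α₀ = 2.063×10^-5 / 0.006056 = 3.406 mmol/kg
CA = (α₁ + 2α₂)·DIC = (0.8957 + 2×0.09821) × 3.406 = 3.72 mmol/kg

CA = 3.72 mmol/kg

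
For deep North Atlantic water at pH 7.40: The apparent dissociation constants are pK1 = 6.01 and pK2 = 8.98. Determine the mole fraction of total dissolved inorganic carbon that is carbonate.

α₂ = 1 / (1 + [H⁺]/K2 + [H⁺]²/(K1K2)) = 1 / (1 + 10^+1.58 + 10^+0.19)
   = 1 / (1 + 38.019 + 1.5488) = 1/40.568 = 0.02465

α₂ = 0.0247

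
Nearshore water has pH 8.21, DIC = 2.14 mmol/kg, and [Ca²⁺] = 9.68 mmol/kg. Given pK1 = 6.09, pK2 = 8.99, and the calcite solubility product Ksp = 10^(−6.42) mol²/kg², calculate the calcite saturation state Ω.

Ω = 7.71

α₂ = 1 / (1 + [H⁺]/K2 + [H⁺]²/(K1K2)) = 1 / (1 + 10^+0.78 + 10^-1.34)
   = 1 / (1 + 6.0256 + 0.045709) = 1/7.0713 = 0.1414
[CO3²⁻] = α₂ × DIC = 0.1414 × 2.14 = 0.3026 mmol/kg
Ksp = 10^(−6.42) = 3.802×10^-7
Ω = [Ca²⁺][CO3²⁻]/Ksp = (9.68×10^-3)(3.026×10^-4) / 3.802×10^-7 = 7.71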